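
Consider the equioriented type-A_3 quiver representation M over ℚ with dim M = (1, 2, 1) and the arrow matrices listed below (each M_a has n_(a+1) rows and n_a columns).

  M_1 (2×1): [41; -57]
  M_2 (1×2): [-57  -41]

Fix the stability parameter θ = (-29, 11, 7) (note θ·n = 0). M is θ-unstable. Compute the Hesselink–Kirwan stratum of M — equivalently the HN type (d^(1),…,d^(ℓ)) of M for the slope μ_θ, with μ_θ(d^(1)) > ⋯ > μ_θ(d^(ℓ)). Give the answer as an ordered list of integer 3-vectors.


Interval decomposition of M: I[1,2], I[2,3].
HN type (ℓ=3): μ^(1)=11; μ^(2)=9; μ^(3)=-29

((0, 1, 0); (0, 1, 1); (1, 0, 0))


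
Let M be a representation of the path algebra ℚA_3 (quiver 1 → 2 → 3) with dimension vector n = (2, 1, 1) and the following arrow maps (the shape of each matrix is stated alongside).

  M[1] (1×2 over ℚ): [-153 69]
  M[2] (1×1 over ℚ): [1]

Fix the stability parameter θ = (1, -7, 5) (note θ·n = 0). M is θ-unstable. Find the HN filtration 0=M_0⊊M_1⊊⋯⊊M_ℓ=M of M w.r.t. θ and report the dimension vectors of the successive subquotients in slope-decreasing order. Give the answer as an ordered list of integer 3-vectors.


Via rank(M_{q-1}∘⋯∘M_p): M ≅ I[1,1], I[1,3].
μ_θ-semistable layers: μ^(1)=5; μ^(2)=1; μ^(3)=-3

((0, 0, 1); (1, 0, 0); (1, 1, 0))


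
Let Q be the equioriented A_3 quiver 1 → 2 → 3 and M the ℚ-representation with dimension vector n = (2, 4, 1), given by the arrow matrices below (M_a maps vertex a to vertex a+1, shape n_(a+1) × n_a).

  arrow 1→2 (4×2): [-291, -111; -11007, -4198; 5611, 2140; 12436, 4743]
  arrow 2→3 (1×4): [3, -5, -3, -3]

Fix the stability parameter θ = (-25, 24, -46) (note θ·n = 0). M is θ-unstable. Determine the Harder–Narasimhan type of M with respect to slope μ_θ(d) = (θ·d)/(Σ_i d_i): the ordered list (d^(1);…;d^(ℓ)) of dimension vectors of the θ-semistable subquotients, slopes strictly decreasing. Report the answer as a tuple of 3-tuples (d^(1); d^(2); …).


Interval decomposition of M: I[1,2], I[1,3], I[2,2]^2.
HN type (ℓ=3): μ^(1)=24; μ^(2)=-11; μ^(3)=-25

((0, 3, 0); (0, 1, 1); (2, 0, 0))


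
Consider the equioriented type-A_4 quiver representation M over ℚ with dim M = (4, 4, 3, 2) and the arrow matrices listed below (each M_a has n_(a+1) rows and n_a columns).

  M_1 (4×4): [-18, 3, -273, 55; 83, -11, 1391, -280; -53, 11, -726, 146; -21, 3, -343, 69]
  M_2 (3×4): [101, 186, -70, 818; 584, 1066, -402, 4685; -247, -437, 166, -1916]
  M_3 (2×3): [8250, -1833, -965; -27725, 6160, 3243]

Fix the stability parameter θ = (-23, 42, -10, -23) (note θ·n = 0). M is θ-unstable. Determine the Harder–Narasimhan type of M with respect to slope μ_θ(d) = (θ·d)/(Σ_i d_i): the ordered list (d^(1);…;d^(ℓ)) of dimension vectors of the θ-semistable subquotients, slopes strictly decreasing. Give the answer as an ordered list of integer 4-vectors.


Via rank(M_{q-1}∘⋯∘M_p): M ≅ I[1,2], I[1,3], I[1,4]^2.
μ_θ-semistable layers: μ^(1)=42; μ^(2)=16; μ^(3)=3; μ^(4)=-23

((0, 1, 0, 0); (0, 1, 1, 0); (0, 2, 2, 2); (4, 0, 0, 0))


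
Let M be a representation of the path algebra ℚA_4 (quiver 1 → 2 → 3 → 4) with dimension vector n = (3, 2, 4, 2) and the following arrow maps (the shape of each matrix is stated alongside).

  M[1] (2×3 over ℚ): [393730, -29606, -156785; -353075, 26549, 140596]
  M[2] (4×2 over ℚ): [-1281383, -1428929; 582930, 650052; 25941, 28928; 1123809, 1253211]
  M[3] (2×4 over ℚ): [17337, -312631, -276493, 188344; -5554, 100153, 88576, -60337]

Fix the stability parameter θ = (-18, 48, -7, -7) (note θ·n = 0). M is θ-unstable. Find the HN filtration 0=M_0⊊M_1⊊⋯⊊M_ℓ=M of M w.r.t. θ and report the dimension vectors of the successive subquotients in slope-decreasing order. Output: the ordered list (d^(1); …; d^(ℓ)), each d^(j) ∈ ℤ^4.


Via rank(M_{q-1}∘⋯∘M_p): M ≅ I[1,1], I[1,4]^2, I[3,3]^2.
μ_θ-semistable layers: μ^(1)=34/3; μ^(2)=-7; μ^(3)=-18

((0, 2, 2, 2); (0, 0, 2, 0); (3, 0, 0, 0))


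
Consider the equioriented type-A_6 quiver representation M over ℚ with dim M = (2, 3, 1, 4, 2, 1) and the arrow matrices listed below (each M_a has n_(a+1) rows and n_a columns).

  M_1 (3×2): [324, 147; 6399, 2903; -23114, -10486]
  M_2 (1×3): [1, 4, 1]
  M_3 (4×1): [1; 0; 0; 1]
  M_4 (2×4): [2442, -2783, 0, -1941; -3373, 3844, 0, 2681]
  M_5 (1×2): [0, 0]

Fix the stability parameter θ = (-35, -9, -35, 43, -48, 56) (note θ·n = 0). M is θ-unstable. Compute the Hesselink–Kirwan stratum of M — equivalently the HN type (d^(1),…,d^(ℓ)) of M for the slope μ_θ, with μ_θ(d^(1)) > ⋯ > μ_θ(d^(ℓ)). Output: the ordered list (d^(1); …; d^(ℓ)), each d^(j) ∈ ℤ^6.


Via rank(M_{q-1}∘⋯∘M_p): M ≅ I[1,2], I[1,5], I[2,2], I[4,4]^2, I[4,5], I[6,6].
μ_θ-semistable layers: μ^(1)=56; μ^(2)=43; μ^(3)=-5/2; μ^(4)=-9; μ^(5)=-22; μ^(6)=-35

((0, 0, 0, 0, 0, 1); (0, 0, 0, 2, 0, 0); (0, 0, 0, 2, 2, 0); (0, 2, 0, 0, 0, 0); (0, 1, 1, 0, 0, 0); (2, 0, 0, 0, 0, 0))


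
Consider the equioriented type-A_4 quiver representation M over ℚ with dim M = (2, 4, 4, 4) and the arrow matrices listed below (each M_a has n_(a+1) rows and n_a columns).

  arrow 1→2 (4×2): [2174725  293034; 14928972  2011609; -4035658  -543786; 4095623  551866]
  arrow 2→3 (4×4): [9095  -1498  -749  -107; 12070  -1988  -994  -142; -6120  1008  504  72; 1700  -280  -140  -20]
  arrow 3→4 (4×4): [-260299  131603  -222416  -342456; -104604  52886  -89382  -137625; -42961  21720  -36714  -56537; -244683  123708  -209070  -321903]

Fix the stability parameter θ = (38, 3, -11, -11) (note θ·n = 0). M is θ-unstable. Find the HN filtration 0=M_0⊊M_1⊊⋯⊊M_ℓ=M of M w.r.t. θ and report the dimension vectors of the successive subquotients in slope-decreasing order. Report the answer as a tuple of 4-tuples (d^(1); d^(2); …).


Interval decomposition of M: I[1,2]^2, I[2,2], I[2,4], I[3,4]^3.
HN type (ℓ=4): μ^(1)=41/2; μ^(2)=3; μ^(3)=-19/3; μ^(4)=-11

((2, 2, 0, 0); (0, 1, 0, 0); (0, 1, 1, 1); (0, 0, 3, 3))


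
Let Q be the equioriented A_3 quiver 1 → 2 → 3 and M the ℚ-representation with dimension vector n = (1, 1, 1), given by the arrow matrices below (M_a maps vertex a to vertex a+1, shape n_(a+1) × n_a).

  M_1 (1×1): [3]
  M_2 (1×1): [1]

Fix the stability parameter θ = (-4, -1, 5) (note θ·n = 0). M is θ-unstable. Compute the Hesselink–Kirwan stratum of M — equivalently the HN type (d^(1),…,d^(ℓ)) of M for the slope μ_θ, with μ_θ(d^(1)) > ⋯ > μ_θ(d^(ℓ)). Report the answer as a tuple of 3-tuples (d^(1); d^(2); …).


Barcode: M ≅ I[1,3]. HN layers by μ_θ (3 steps, strictly decreasing):
  μ^(1)=5; μ^(2)=-1; μ^(3)=-4

((0, 0, 1); (0, 1, 0); (1, 0, 0))


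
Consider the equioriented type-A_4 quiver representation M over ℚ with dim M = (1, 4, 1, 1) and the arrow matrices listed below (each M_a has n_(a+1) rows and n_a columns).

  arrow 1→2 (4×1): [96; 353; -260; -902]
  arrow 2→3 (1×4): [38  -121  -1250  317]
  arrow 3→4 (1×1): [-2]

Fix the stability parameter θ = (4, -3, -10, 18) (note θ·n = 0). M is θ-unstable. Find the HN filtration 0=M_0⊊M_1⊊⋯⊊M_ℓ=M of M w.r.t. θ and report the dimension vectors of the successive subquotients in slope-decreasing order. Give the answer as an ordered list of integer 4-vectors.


Barcode: M ≅ I[1,4], I[2,2]^3. HN layers by μ_θ (2 steps, strictly decreasing):
  μ^(1)=18; μ^(2)=-3

((0, 0, 0, 1); (1, 4, 1, 0))


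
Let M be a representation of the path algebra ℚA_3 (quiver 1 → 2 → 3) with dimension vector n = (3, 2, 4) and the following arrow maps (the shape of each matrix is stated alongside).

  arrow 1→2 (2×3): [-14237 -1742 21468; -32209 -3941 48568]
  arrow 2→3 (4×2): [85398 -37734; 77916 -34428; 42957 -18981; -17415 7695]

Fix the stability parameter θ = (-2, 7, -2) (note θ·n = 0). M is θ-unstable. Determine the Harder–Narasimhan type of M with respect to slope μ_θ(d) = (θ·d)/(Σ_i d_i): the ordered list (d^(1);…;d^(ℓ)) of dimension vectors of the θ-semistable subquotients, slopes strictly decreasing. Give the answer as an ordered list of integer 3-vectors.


Interval decomposition of M: I[1,1], I[1,2], I[1,3], I[3,3]^3.
HN type (ℓ=3): μ^(1)=7; μ^(2)=5/2; μ^(3)=-2

((0, 1, 0); (0, 1, 1); (3, 0, 3))


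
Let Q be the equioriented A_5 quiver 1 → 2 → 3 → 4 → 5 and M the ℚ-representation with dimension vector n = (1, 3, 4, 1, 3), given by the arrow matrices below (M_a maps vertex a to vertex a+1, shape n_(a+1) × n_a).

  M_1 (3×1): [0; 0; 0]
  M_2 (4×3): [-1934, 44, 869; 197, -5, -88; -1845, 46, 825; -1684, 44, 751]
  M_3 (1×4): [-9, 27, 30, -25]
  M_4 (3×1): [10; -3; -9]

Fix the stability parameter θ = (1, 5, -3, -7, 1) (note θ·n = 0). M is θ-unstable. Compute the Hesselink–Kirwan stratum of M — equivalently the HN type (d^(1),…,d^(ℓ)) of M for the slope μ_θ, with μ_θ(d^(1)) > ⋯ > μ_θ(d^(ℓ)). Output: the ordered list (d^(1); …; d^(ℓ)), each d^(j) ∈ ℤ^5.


Interval decomposition of M: I[1,1], I[2,3]^2, I[2,5], I[3,3], I[5,5]^2.
HN type (ℓ=3): μ^(1)=1; μ^(2)=-5/3; μ^(3)=-3

((1, 2, 2, 0, 3); (0, 1, 1, 1, 0); (0, 0, 1, 0, 0))


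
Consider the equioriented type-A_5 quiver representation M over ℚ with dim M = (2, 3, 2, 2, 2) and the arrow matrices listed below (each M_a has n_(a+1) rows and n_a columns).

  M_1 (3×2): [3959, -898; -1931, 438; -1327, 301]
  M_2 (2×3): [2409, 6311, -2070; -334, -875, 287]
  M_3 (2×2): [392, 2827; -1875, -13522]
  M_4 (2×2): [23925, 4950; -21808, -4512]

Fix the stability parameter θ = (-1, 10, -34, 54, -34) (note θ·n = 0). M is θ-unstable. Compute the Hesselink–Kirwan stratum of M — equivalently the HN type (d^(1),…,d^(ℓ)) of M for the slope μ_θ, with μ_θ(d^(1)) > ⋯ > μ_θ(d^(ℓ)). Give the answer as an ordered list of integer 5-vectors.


Barcode: M ≅ I[1,2], I[1,5], I[2,4], I[5,5]. HN layers by μ_θ (6 steps, strictly decreasing):
  μ^(1)=54; μ^(2)=10; μ^(3)=-1; μ^(4)=-25/3; μ^(5)=-12; μ^(6)=-34

((0, 0, 0, 1, 0); (0, 1, 0, 1, 1); (1, 0, 0, 0, 0); (1, 1, 1, 0, 0); (0, 1, 1, 0, 0); (0, 0, 0, 0, 1))


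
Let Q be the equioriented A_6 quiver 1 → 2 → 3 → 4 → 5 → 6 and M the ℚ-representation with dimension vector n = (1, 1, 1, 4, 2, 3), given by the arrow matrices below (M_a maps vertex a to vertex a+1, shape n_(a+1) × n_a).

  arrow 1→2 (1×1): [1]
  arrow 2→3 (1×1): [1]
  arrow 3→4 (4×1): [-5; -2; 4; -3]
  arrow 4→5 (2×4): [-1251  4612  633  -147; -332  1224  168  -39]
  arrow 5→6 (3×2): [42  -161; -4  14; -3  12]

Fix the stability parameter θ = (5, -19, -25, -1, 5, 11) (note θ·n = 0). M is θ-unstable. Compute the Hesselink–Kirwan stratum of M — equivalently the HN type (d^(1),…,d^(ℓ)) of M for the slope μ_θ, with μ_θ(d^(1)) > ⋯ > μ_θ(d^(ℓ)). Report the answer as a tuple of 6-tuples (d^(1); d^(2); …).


Interval decomposition of M: I[1,6], I[4,4]^2, I[4,6], I[6,6].
HN type (ℓ=4): μ^(1)=11; μ^(2)=5; μ^(3)=-1; μ^(4)=-13

((0, 0, 0, 0, 0, 3); (0, 0, 0, 0, 2, 0); (0, 0, 0, 4, 0, 0); (1, 1, 1, 0, 0, 0))


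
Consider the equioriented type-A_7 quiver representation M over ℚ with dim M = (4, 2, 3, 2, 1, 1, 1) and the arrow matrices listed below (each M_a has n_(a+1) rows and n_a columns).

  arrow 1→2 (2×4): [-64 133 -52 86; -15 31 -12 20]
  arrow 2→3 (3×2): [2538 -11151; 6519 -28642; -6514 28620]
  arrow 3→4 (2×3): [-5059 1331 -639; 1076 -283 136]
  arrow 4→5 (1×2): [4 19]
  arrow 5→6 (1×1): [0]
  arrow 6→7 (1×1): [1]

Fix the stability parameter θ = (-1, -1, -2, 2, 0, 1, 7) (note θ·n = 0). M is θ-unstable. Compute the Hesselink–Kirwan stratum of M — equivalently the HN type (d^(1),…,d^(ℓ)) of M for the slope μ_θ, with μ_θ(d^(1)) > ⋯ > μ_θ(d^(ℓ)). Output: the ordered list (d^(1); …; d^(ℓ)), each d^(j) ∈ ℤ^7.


Barcode: M ≅ I[1,1]^2, I[1,4], I[1,5], I[3,3], I[6,7]. HN layers by μ_θ (6 steps, strictly decreasing):
  μ^(1)=7; μ^(2)=2; μ^(3)=1; μ^(4)=-1; μ^(5)=-4/3; μ^(6)=-2

((0, 0, 0, 0, 0, 0, 1); (0, 0, 0, 1, 0, 0, 0); (0, 0, 0, 1, 1, 1, 0); (2, 0, 0, 0, 0, 0, 0); (2, 2, 2, 0, 0, 0, 0); (0, 0, 1, 0, 0, 0, 0))


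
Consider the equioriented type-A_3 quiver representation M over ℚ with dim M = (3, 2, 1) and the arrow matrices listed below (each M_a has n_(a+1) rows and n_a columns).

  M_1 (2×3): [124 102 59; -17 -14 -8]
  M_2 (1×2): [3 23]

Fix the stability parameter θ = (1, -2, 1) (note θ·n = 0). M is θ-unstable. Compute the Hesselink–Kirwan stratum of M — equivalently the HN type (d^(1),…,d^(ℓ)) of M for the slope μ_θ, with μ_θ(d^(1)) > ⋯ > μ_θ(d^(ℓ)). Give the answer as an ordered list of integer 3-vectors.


Via rank(M_{q-1}∘⋯∘M_p): M ≅ I[1,1], I[1,2], I[1,3].
μ_θ-semistable layers: μ^(1)=1; μ^(2)=-1/2

((1, 0, 1); (2, 2, 0))


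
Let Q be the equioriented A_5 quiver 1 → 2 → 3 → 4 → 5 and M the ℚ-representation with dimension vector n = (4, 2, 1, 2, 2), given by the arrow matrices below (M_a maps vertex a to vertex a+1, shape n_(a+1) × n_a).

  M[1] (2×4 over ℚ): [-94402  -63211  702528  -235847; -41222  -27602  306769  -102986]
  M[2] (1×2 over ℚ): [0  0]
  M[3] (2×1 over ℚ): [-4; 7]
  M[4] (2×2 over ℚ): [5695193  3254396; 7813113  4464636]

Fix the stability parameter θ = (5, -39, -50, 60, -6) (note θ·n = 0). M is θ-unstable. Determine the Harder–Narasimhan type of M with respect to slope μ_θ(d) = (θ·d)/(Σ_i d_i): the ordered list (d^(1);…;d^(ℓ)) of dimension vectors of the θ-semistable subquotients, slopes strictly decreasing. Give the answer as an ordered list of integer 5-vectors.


Via rank(M_{q-1}∘⋯∘M_p): M ≅ I[1,1]^2, I[1,2]^2, I[3,4], I[4,5], I[5,5].
μ_θ-semistable layers: μ^(1)=60; μ^(2)=27; μ^(3)=5; μ^(4)=-6; μ^(5)=-17; μ^(6)=-50

((0, 0, 0, 1, 0); (0, 0, 0, 1, 1); (2, 0, 0, 0, 0); (0, 0, 0, 0, 1); (2, 2, 0, 0, 0); (0, 0, 1, 0, 0))


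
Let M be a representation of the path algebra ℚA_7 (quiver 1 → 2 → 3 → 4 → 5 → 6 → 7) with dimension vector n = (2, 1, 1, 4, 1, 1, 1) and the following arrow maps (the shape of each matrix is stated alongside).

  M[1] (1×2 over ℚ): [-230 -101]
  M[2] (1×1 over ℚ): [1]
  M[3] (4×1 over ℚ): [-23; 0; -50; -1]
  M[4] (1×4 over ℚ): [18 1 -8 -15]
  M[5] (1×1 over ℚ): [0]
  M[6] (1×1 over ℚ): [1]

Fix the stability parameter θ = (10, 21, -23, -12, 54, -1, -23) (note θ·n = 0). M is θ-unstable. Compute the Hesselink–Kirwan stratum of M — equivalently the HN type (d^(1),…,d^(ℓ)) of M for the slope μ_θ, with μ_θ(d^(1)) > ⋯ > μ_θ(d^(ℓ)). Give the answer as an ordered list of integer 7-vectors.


Interval decomposition of M: I[1,1], I[1,5], I[4,4]^3, I[6,7].
HN type (ℓ=4): μ^(1)=54; μ^(2)=10; μ^(3)=-1; μ^(4)=-12

((0, 0, 0, 0, 1, 0, 0); (1, 0, 0, 0, 0, 0, 0); (1, 1, 1, 1, 0, 0, 0); (0, 0, 0, 3, 0, 1, 1))


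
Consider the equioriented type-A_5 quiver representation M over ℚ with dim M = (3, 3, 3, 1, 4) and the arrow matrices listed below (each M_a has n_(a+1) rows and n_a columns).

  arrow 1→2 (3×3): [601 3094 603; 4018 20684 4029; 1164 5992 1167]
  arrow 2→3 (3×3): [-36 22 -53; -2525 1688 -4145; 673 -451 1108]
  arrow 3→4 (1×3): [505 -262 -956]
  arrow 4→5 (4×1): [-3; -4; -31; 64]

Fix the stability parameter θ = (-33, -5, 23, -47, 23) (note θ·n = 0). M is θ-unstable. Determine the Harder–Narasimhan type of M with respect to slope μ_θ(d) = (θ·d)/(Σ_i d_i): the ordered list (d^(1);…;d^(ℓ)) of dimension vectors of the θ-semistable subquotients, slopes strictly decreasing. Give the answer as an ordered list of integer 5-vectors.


Interval decomposition of M: I[1,1], I[1,3], I[1,5], I[2,3], I[5,5]^3.
HN type (ℓ=4): μ^(1)=23; μ^(2)=-5; μ^(3)=-29/3; μ^(4)=-33

((0, 0, 2, 0, 4); (0, 2, 0, 0, 0); (0, 1, 1, 1, 0); (3, 0, 0, 0, 0))


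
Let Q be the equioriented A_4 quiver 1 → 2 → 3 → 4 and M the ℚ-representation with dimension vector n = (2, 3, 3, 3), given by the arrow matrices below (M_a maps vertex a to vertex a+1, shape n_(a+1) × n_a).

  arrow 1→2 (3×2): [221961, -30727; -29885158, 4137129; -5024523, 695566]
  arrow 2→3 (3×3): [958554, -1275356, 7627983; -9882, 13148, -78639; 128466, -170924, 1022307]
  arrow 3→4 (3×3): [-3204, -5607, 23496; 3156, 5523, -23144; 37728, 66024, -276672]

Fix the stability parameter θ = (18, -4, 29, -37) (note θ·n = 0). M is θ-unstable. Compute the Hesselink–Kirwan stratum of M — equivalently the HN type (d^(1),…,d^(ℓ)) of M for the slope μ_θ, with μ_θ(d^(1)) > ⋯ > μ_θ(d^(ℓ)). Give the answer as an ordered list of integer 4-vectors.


Via rank(M_{q-1}∘⋯∘M_p): M ≅ I[1,2], I[1,4], I[2,2], I[3,3]^2, I[4,4]^2.
μ_θ-semistable layers: μ^(1)=29; μ^(2)=7; μ^(3)=3/2; μ^(4)=-4; μ^(5)=-37

((0, 0, 2, 0); (1, 1, 0, 0); (1, 1, 1, 1); (0, 1, 0, 0); (0, 0, 0, 2))


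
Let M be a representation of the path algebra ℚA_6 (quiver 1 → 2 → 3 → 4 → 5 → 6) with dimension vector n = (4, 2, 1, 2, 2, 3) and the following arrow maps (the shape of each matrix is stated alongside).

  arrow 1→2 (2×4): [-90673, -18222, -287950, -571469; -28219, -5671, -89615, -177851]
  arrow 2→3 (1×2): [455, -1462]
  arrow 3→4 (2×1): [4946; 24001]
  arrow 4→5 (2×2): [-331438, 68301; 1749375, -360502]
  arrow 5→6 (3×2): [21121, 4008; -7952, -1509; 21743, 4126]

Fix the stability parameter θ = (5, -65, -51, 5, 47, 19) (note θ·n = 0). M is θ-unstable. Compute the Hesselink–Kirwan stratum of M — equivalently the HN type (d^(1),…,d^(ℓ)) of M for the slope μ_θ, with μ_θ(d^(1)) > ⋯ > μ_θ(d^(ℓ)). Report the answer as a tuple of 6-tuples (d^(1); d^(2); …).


Barcode: M ≅ I[1,1]^2, I[1,2], I[1,6], I[4,6], I[6,6]. HN layers by μ_θ (5 steps, strictly decreasing):
  μ^(1)=33; μ^(2)=19; μ^(3)=5; μ^(4)=-30; μ^(5)=-37

((0, 0, 0, 0, 2, 2); (0, 0, 0, 0, 0, 1); (2, 0, 0, 2, 0, 0); (1, 1, 0, 0, 0, 0); (1, 1, 1, 0, 0, 0))


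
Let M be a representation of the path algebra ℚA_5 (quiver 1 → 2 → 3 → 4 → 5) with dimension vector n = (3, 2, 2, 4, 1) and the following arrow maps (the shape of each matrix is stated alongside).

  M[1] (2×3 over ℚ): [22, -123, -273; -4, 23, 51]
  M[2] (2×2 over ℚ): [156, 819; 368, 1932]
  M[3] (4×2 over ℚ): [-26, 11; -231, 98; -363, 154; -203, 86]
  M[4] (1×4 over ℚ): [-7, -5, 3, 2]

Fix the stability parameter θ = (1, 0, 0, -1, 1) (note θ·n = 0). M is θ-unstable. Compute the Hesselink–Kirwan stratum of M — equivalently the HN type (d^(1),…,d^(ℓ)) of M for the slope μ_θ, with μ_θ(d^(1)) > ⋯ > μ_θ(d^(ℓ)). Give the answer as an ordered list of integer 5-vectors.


Via rank(M_{q-1}∘⋯∘M_p): M ≅ I[1,1], I[1,2], I[1,5], I[3,4], I[4,4]^2.
μ_θ-semistable layers: μ^(1)=1; μ^(2)=1/2; μ^(3)=0; μ^(4)=-1/2; μ^(5)=-1

((1, 0, 0, 0, 1); (1, 1, 0, 0, 0); (1, 1, 1, 1, 0); (0, 0, 1, 1, 0); (0, 0, 0, 2, 0))


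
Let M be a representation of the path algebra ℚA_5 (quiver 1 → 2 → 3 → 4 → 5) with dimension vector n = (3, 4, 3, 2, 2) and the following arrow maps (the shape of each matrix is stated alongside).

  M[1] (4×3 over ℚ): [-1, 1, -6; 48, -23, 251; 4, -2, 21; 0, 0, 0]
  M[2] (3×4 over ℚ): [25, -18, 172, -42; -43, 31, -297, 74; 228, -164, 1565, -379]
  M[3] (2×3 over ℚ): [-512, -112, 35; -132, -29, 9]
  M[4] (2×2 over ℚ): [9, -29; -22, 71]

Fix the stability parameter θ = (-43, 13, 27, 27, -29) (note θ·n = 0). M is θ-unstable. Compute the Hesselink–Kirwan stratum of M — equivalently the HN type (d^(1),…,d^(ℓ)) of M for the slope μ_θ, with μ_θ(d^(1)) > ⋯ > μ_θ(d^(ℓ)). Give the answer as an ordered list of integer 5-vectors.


Via rank(M_{q-1}∘⋯∘M_p): M ≅ I[1,3], I[1,5]^2, I[2,2].
μ_θ-semistable layers: μ^(1)=27; μ^(2)=13; μ^(3)=19/2; μ^(4)=-43

((0, 0, 1, 0, 0); (0, 2, 0, 0, 0); (0, 2, 2, 2, 2); (3, 0, 0, 0, 0))


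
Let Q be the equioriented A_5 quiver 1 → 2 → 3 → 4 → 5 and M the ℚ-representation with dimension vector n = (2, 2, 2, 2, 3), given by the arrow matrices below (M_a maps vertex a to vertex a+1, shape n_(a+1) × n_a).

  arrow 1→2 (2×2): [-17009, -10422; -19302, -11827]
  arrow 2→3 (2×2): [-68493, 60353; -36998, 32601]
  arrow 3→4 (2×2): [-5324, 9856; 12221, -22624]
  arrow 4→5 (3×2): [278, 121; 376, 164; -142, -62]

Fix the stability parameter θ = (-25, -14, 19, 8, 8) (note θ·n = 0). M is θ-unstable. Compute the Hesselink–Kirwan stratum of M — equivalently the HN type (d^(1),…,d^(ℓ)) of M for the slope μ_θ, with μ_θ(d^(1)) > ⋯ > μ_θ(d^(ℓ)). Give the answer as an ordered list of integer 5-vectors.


Via rank(M_{q-1}∘⋯∘M_p): M ≅ I[1,3], I[1,5], I[4,5], I[5,5].
μ_θ-semistable layers: μ^(1)=19; μ^(2)=35/3; μ^(3)=8; μ^(4)=-14; μ^(5)=-25

((0, 0, 1, 0, 0); (0, 0, 1, 1, 1); (0, 0, 0, 1, 2); (0, 2, 0, 0, 0); (2, 0, 0, 0, 0))


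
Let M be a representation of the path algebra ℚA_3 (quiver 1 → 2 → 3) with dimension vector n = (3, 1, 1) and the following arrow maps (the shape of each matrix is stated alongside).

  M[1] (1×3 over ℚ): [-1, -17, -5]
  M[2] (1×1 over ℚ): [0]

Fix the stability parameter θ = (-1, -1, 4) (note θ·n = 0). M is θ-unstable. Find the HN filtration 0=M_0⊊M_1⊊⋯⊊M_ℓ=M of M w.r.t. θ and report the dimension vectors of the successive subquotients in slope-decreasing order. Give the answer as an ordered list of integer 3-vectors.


Interval decomposition of M: I[1,1]^2, I[1,2], I[3,3].
HN type (ℓ=2): μ^(1)=4; μ^(2)=-1

((0, 0, 1); (3, 1, 0))


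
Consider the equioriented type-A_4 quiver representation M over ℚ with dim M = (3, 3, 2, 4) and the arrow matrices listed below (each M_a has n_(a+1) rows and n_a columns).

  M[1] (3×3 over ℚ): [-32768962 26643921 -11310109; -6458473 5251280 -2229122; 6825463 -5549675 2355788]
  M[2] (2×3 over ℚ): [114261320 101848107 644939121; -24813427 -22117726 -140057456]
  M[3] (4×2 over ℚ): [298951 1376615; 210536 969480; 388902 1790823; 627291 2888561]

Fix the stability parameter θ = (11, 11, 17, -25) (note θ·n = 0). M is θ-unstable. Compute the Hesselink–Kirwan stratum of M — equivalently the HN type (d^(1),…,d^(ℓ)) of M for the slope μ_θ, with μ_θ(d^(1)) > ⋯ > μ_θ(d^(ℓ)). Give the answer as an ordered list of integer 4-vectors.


Interval decomposition of M: I[1,2], I[1,4]^2, I[4,4]^2.
HN type (ℓ=3): μ^(1)=11; μ^(2)=7/2; μ^(3)=-25

((1, 1, 0, 0); (2, 2, 2, 2); (0, 0, 0, 2))


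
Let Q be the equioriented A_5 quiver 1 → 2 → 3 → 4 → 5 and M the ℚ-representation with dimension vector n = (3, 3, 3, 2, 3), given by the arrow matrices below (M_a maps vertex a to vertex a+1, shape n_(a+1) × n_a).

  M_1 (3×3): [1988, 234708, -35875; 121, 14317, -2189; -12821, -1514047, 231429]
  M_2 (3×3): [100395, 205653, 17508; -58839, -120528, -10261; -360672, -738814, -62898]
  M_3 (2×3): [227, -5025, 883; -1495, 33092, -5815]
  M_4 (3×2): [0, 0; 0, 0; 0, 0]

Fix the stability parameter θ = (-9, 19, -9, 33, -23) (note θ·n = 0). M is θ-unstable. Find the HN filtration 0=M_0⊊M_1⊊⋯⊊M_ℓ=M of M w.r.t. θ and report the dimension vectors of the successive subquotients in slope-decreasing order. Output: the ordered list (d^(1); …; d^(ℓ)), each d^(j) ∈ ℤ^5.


Via rank(M_{q-1}∘⋯∘M_p): M ≅ I[1,2], I[1,4]^2, I[3,3], I[5,5]^3.
μ_θ-semistable layers: μ^(1)=33; μ^(2)=19; μ^(3)=5; μ^(4)=-9; μ^(5)=-23

((0, 0, 0, 2, 0); (0, 1, 0, 0, 0); (0, 2, 2, 0, 0); (3, 0, 1, 0, 0); (0, 0, 0, 0, 3))


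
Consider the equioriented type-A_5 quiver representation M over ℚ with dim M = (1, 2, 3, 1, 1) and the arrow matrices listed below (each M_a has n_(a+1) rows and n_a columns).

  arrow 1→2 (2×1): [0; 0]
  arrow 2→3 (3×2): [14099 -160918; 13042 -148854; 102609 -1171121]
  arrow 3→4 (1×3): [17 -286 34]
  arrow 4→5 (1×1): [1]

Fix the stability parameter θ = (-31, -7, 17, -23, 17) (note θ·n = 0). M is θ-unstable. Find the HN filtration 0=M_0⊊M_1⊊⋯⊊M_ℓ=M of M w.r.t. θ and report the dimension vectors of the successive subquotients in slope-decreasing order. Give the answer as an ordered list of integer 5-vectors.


Barcode: M ≅ I[1,1], I[2,3], I[2,5], I[3,3]. HN layers by μ_θ (4 steps, strictly decreasing):
  μ^(1)=17; μ^(2)=-3; μ^(3)=-7; μ^(4)=-31

((0, 0, 2, 0, 1); (0, 0, 1, 1, 0); (0, 2, 0, 0, 0); (1, 0, 0, 0, 0))


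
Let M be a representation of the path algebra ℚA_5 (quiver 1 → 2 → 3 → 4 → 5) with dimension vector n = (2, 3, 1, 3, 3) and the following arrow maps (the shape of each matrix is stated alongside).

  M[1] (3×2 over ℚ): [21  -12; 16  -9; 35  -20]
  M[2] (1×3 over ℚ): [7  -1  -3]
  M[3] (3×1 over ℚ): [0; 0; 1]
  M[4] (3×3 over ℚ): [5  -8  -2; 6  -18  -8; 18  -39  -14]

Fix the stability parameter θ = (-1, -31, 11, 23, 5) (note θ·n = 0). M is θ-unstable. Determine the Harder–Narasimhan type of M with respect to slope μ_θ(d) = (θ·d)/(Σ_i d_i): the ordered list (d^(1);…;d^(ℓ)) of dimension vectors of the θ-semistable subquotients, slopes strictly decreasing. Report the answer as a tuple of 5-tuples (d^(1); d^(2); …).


Via rank(M_{q-1}∘⋯∘M_p): M ≅ I[1,2], I[1,5], I[2,2], I[4,4], I[4,5], I[5,5].
μ_θ-semistable layers: μ^(1)=23; μ^(2)=14; μ^(3)=11; μ^(4)=5; μ^(5)=-16; μ^(6)=-31

((0, 0, 0, 1, 0); (0, 0, 0, 2, 2); (0, 0, 1, 0, 0); (0, 0, 0, 0, 1); (2, 2, 0, 0, 0); (0, 1, 0, 0, 0))


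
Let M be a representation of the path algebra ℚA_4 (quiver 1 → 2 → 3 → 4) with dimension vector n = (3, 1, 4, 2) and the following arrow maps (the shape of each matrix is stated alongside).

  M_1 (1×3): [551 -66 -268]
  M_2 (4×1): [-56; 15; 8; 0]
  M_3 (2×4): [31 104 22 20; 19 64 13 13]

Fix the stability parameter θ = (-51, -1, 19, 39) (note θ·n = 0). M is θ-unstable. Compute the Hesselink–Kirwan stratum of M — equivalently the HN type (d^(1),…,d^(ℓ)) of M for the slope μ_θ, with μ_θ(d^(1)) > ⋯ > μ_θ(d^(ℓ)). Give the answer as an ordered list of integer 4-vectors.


Interval decomposition of M: I[1,1]^2, I[1,3], I[3,3], I[3,4]^2.
HN type (ℓ=4): μ^(1)=39; μ^(2)=19; μ^(3)=-1; μ^(4)=-51

((0, 0, 0, 2); (0, 0, 4, 0); (0, 1, 0, 0); (3, 0, 0, 0))


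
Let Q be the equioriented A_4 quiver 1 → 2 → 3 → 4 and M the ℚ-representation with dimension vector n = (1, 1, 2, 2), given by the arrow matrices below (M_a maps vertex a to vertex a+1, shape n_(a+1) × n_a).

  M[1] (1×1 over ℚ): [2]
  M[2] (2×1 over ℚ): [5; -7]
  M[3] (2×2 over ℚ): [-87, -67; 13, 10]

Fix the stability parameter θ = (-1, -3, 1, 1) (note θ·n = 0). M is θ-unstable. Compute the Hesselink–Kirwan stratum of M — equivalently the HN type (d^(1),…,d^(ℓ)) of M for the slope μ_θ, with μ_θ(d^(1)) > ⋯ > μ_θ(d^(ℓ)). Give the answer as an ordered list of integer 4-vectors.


Barcode: M ≅ I[1,4], I[3,4]. HN layers by μ_θ (2 steps, strictly decreasing):
  μ^(1)=1; μ^(2)=-2

((0, 0, 2, 2); (1, 1, 0, 0))


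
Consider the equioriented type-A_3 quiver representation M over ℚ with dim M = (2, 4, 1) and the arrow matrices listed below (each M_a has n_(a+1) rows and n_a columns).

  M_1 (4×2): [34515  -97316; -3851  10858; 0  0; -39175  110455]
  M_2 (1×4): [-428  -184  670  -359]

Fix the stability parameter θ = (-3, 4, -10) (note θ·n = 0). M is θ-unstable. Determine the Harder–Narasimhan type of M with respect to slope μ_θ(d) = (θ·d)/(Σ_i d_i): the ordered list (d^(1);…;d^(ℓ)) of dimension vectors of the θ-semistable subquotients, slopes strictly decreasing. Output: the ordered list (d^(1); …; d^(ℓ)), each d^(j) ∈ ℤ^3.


Interval decomposition of M: I[1,2], I[1,3], I[2,2]^2.
HN type (ℓ=2): μ^(1)=4; μ^(2)=-3

((0, 3, 0); (2, 1, 1))


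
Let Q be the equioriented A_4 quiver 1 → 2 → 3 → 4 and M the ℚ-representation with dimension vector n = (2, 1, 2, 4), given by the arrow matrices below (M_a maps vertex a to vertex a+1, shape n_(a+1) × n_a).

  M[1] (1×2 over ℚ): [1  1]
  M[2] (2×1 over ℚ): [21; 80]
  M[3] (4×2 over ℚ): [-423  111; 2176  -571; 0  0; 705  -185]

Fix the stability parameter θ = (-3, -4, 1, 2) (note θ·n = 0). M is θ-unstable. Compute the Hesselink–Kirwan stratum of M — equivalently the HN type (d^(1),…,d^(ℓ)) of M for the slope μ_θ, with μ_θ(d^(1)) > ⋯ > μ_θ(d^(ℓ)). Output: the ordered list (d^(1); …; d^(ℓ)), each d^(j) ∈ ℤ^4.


Via rank(M_{q-1}∘⋯∘M_p): M ≅ I[1,1], I[1,4], I[3,4], I[4,4]^2.
μ_θ-semistable layers: μ^(1)=2; μ^(2)=1; μ^(3)=-3; μ^(4)=-7/2

((0, 0, 0, 4); (0, 0, 2, 0); (1, 0, 0, 0); (1, 1, 0, 0))


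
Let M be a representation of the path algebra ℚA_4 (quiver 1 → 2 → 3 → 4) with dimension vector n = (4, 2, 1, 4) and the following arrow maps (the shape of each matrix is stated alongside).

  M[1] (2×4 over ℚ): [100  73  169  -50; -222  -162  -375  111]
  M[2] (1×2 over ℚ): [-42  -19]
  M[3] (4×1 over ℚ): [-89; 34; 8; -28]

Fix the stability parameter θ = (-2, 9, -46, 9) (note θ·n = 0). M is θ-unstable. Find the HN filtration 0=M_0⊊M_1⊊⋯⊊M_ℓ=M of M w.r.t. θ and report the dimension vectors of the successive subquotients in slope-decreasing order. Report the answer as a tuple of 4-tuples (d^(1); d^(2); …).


Interval decomposition of M: I[1,1]^2, I[1,2], I[1,4], I[4,4]^3.
HN type (ℓ=3): μ^(1)=9; μ^(2)=-2; μ^(3)=-13

((0, 1, 0, 4); (3, 0, 0, 0); (1, 1, 1, 0))


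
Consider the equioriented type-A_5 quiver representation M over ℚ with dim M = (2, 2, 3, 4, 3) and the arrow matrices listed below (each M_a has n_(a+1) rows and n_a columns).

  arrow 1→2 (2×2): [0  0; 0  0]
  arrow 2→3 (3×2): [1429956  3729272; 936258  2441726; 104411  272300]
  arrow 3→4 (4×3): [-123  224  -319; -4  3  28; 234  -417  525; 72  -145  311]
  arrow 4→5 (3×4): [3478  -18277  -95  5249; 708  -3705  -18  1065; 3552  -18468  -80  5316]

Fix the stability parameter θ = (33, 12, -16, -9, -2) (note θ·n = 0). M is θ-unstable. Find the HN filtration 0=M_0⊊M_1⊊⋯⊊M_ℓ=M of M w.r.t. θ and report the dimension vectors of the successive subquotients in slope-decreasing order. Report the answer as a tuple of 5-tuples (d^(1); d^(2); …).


Interval decomposition of M: I[1,1]^2, I[2,5]^2, I[3,4], I[4,4], I[5,5].
HN type (ℓ=5): μ^(1)=33; μ^(2)=-2; μ^(3)=-13/3; μ^(4)=-9; μ^(5)=-16

((2, 0, 0, 0, 0); (0, 0, 0, 0, 3); (0, 2, 2, 2, 0); (0, 0, 0, 2, 0); (0, 0, 1, 0, 0))


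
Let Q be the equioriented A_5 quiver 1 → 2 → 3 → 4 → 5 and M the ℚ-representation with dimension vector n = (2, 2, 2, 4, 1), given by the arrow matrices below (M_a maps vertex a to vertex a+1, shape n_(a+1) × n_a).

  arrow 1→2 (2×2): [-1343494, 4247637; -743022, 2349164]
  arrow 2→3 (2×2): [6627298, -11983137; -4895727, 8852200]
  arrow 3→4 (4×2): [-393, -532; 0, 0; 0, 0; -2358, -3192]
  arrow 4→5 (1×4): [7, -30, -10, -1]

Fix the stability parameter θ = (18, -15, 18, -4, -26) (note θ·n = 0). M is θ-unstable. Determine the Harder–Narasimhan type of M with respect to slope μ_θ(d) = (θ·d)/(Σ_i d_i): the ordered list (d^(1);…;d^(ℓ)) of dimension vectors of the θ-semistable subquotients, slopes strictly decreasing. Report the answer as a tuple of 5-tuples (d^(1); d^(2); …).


Interval decomposition of M: I[1,3], I[1,5], I[4,4]^3.
HN type (ℓ=4): μ^(1)=18; μ^(2)=3/2; μ^(3)=-9/5; μ^(4)=-4

((0, 0, 1, 0, 0); (1, 1, 0, 0, 0); (1, 1, 1, 1, 1); (0, 0, 0, 3, 0))


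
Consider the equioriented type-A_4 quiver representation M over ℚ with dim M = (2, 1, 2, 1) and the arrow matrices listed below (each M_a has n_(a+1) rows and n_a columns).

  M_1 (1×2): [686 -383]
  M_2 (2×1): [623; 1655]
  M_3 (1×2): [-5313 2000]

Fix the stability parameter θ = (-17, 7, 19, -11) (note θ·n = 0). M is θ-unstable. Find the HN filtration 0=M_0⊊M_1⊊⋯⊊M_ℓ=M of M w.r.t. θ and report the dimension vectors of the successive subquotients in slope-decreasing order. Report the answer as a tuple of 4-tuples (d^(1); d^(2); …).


Via rank(M_{q-1}∘⋯∘M_p): M ≅ I[1,1], I[1,4], I[3,3].
μ_θ-semistable layers: μ^(1)=19; μ^(2)=5; μ^(3)=-17

((0, 0, 1, 0); (0, 1, 1, 1); (2, 0, 0, 0))


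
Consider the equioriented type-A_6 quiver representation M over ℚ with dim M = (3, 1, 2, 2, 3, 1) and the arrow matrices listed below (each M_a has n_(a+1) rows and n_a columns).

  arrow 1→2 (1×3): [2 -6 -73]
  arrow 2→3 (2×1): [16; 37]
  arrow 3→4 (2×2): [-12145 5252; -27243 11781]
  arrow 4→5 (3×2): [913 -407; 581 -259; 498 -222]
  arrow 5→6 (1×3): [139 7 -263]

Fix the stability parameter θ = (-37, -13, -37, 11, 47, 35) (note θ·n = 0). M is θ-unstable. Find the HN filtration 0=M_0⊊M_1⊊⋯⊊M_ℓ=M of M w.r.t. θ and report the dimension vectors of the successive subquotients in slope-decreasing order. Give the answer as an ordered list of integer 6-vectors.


Barcode: M ≅ I[1,1]^2, I[1,5], I[3,4], I[5,5], I[5,6]. HN layers by μ_θ (5 steps, strictly decreasing):
  μ^(1)=47; μ^(2)=41; μ^(3)=11; μ^(4)=-25; μ^(5)=-37

((0, 0, 0, 0, 2, 0); (0, 0, 0, 0, 1, 1); (0, 0, 0, 2, 0, 0); (0, 1, 1, 0, 0, 0); (3, 0, 1, 0, 0, 0))


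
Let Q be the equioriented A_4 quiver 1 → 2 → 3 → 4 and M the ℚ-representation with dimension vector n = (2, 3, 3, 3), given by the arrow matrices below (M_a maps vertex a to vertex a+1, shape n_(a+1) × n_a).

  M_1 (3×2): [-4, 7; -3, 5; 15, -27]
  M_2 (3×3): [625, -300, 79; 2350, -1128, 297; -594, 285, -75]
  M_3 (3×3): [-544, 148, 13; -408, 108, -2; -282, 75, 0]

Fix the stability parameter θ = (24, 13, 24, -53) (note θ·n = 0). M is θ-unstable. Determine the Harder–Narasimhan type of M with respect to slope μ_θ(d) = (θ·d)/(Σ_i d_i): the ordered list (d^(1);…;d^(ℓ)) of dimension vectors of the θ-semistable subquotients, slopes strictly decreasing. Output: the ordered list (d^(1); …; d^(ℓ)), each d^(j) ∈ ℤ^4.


Interval decomposition of M: I[1,3], I[1,4], I[2,4], I[4,4].
HN type (ℓ=5): μ^(1)=24; μ^(2)=37/2; μ^(3)=2; μ^(4)=-16/3; μ^(5)=-53

((0, 0, 1, 0); (1, 1, 0, 0); (1, 1, 1, 1); (0, 1, 1, 1); (0, 0, 0, 1))


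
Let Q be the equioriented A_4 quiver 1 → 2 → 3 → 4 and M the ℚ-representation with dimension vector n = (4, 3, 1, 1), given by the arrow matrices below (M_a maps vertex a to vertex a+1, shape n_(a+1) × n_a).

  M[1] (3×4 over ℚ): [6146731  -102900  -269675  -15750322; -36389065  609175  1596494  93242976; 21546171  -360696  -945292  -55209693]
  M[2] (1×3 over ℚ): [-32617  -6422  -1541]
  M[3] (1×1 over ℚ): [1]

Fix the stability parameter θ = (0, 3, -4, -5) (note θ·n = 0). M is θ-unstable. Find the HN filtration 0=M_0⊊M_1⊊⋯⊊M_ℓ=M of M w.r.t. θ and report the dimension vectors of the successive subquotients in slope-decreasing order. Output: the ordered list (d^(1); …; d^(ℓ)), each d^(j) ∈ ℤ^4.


Interval decomposition of M: I[1,1], I[1,2]^2, I[1,4].
HN type (ℓ=3): μ^(1)=3; μ^(2)=0; μ^(3)=-3/2

((0, 2, 0, 0); (3, 0, 0, 0); (1, 1, 1, 1))


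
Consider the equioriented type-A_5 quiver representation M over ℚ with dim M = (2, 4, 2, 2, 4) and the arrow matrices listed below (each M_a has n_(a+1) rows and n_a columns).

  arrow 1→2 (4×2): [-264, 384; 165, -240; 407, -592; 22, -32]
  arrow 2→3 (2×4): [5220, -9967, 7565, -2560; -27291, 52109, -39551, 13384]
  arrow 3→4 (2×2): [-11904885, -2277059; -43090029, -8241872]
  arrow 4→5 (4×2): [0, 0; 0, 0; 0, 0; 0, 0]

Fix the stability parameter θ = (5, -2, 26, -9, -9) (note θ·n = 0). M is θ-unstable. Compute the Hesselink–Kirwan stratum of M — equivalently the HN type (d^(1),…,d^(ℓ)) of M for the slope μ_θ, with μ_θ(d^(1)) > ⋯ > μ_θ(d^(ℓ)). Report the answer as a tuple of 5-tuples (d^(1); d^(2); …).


Barcode: M ≅ I[1,1], I[1,2], I[2,2], I[2,4]^2, I[5,5]^4. HN layers by μ_θ (5 steps, strictly decreasing):
  μ^(1)=17/2; μ^(2)=5; μ^(3)=3/2; μ^(4)=-2; μ^(5)=-9

((0, 0, 2, 2, 0); (1, 0, 0, 0, 0); (1, 1, 0, 0, 0); (0, 3, 0, 0, 0); (0, 0, 0, 0, 4))


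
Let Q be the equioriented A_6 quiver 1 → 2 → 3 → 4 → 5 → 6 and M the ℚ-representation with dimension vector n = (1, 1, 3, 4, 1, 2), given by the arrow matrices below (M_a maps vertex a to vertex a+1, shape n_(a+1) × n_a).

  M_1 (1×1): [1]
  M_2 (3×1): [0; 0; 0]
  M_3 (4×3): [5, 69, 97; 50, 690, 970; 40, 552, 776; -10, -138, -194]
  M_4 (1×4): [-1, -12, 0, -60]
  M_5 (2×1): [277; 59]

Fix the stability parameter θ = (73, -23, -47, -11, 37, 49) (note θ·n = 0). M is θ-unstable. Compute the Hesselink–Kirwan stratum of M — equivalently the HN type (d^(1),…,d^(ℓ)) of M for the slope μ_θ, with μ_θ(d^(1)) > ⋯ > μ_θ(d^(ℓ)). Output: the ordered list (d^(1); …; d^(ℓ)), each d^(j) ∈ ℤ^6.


Via rank(M_{q-1}∘⋯∘M_p): M ≅ I[1,2], I[3,3]^2, I[3,6], I[4,4]^3, I[6,6].
μ_θ-semistable layers: μ^(1)=49; μ^(2)=37; μ^(3)=25; μ^(4)=-11; μ^(5)=-47

((0, 0, 0, 0, 0, 2); (0, 0, 0, 0, 1, 0); (1, 1, 0, 0, 0, 0); (0, 0, 0, 4, 0, 0); (0, 0, 3, 0, 0, 0))


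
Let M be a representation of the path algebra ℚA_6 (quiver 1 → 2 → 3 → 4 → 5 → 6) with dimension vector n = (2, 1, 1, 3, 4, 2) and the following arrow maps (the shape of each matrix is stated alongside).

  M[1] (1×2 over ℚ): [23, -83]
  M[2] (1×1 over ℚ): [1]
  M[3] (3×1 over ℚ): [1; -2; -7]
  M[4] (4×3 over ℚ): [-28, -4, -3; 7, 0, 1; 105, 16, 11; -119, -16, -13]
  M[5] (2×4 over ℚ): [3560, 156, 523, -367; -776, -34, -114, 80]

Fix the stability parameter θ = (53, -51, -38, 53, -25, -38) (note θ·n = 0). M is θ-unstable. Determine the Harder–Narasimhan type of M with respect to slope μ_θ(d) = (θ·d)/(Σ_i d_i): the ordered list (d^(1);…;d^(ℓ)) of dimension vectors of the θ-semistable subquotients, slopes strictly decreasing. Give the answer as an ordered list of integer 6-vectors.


Interval decomposition of M: I[1,1], I[1,5], I[4,4], I[4,5], I[5,6]^2.
HN type (ℓ=4): μ^(1)=53; μ^(2)=14; μ^(3)=-12; μ^(4)=-63/2

((1, 0, 0, 1, 0, 0); (0, 0, 0, 2, 2, 0); (1, 1, 1, 0, 0, 0); (0, 0, 0, 0, 2, 2))


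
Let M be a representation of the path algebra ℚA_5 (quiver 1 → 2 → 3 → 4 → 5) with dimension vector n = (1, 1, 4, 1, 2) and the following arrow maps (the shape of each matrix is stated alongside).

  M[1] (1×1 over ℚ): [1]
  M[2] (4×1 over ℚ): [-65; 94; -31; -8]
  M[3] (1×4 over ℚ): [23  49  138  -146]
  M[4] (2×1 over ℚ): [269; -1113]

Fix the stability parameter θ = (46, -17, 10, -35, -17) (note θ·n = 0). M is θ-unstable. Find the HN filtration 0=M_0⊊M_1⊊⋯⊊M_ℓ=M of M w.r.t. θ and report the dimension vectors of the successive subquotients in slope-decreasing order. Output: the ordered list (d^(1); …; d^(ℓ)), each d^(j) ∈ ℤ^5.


Via rank(M_{q-1}∘⋯∘M_p): M ≅ I[1,5], I[3,3]^3, I[5,5].
μ_θ-semistable layers: μ^(1)=10; μ^(2)=-13/5; μ^(3)=-17

((0, 0, 3, 0, 0); (1, 1, 1, 1, 1); (0, 0, 0, 0, 1))


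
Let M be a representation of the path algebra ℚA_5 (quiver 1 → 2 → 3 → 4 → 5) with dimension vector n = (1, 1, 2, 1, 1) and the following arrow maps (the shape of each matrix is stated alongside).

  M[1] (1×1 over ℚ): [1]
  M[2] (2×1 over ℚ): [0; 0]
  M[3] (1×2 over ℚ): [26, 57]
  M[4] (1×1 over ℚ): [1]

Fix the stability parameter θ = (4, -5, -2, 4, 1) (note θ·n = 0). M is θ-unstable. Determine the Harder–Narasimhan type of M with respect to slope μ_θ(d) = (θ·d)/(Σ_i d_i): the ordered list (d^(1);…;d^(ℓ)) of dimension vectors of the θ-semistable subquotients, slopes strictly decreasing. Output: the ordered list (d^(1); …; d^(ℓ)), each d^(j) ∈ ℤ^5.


Via rank(M_{q-1}∘⋯∘M_p): M ≅ I[1,2], I[3,3], I[3,5].
μ_θ-semistable layers: μ^(1)=5/2; μ^(2)=-1/2; μ^(3)=-2

((0, 0, 0, 1, 1); (1, 1, 0, 0, 0); (0, 0, 2, 0, 0))


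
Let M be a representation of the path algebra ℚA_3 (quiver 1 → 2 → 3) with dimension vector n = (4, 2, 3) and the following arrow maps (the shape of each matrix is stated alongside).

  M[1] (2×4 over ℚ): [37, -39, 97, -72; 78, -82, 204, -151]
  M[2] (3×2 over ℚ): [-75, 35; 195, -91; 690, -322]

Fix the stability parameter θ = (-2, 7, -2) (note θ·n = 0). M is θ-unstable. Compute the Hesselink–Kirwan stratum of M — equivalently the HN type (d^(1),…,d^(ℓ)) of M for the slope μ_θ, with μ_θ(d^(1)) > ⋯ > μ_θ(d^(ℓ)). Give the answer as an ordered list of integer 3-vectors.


Barcode: M ≅ I[1,1]^2, I[1,2], I[1,3], I[3,3]^2. HN layers by μ_θ (3 steps, strictly decreasing):
  μ^(1)=7; μ^(2)=5/2; μ^(3)=-2

((0, 1, 0); (0, 1, 1); (4, 0, 2))
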